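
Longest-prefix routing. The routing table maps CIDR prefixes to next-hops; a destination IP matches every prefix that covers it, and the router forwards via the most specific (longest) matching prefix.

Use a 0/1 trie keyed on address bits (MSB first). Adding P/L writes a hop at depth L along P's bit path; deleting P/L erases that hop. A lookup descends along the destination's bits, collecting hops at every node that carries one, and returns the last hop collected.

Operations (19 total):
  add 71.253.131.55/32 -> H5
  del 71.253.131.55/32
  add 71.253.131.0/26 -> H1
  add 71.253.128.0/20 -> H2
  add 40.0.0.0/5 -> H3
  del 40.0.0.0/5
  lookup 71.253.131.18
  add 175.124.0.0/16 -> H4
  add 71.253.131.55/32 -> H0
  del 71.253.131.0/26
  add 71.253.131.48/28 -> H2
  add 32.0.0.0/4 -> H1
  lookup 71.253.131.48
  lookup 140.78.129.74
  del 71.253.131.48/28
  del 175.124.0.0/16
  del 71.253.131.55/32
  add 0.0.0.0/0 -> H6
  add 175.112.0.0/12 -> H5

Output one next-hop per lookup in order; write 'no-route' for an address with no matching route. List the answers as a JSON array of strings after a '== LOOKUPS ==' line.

Process each operation:
  + 71.253.131.55/32 (H5) depth=32
  del 71.253.131.55/32 (clear depth 32)
  + 71.253.131.0/26 (H1) depth=26
  + 71.253.128.0/20 (H2) depth=20
  + 40.0.0.0/5 (H3) depth=5
  del 40.0.0.0/5 (clear depth 5)
  lookup 71.253.131.18: bits 01000111111111011000001100 walk d0:-→d1:-→d2:-→d3:-→d4:-→d5:-→d6:-→d7:-→d8:-→d9:-→d10:-→d11:-→d12:-→d13:-→d14:-→d15:-→d16:-→d17:-→d18:-→d19:-→d20:H2→d21:-→d22:-→d23:-→d24:-→d25:-→d26:H1 -> H1
  + 175.124.0.0/16 (H4) depth=16
  + 71.253.131.55/32 (H0) depth=32
  del 71.253.131.0/26 (clear depth 26)
  + 71.253.131.48/28 (H2) depth=28
  + 32.0.0.0/4 (H1) depth=4
  lookup 71.253.131.48: bits 01000111111111011000001100110 walk d0:-→d1:-→d2:-→d3:-→d4:-→d5:-→d6:-→d7:-→d8:-→d9:-→d10:-→d11:-→d12:-→d13:-→d14:-→d15:-→d16:-→d17:-→d18:-→d19:-→d20:H2→d21:-→d22:-→d23:-→d24:-→d25:-→d26:-→d27:-→d28:H2→d29:- -> H2
  lookup 140.78.129.74: bits 10 walk d0:-→d1:-→d2:- -> no-route
  del 71.253.131.48/28 (clear depth 28)
  del 175.124.0.0/16 (clear depth 16)
  del 71.253.131.55/32 (clear depth 32)
  + 0.0.0.0/0 (H6) depth=0
  + 175.112.0.0/12 (H5) depth=12

== LOOKUPS ==
["H1","H2","no-route"]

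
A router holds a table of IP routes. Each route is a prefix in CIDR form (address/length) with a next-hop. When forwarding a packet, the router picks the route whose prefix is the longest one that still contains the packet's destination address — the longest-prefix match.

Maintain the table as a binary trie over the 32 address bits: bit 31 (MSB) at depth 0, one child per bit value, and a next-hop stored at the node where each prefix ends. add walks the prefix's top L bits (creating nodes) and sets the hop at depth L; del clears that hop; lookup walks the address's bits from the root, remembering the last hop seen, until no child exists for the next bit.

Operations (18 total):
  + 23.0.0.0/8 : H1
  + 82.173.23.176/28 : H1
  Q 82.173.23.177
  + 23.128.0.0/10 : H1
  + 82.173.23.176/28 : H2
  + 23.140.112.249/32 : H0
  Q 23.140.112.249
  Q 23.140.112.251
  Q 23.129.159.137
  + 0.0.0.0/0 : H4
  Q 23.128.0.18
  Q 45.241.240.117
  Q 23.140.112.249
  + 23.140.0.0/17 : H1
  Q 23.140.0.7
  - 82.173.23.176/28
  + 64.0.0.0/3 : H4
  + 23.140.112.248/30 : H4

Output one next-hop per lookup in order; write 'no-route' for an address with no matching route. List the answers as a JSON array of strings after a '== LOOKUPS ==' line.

Apply in order:
  + 23.0.0.0/8 (H1) depth=8
  + 82.173.23.176/28 (H1) depth=28
  Q 82.173.23.177: descend 0101001010101101000101111011 ; hops seen [H1] ; pick H1
  + 23.128.0.0/10 (H1) depth=10
  + 82.173.23.176/28 (H2) depth=28
  + 23.140.112.249/32 (H0) depth=32
  Q 23.140.112.249: descend 00010111100011000111000011111001 ; hops seen [H1,H1,H0] ; pick H0
  Q 23.140.112.251: descend 000101111000110001110000111110 ; hops seen [H1,H1] ; pick H1
  Q 23.129.159.137: descend 000101111000 ; hops seen [H1,H1] ; pick H1
  + 0.0.0.0/0 (H4) depth=0
  Q 23.128.0.18: descend 000101111000 ; hops seen [H4,H1,H1] ; pick H1
  Q 45.241.240.117: descend 00 ; hops seen [H4] ; pick H4
  Q 23.140.112.249: descend 00010111100011000111000011111001 ; hops seen [H4,H1,H1,H0] ; pick H0
  + 23.140.0.0/17 (H1) depth=17
  Q 23.140.0.7: descend 00010111100011000 ; hops seen [H4,H1,H1,H1] ; pick H1
  del 82.173.23.176/28 (clear depth 28)
  + 64.0.0.0/3 (H4) depth=3
  + 23.140.112.248/30 (H4) depth=30

== LOOKUPS ==
["H1","H0","H1","H1","H1","H4","H0","H1"]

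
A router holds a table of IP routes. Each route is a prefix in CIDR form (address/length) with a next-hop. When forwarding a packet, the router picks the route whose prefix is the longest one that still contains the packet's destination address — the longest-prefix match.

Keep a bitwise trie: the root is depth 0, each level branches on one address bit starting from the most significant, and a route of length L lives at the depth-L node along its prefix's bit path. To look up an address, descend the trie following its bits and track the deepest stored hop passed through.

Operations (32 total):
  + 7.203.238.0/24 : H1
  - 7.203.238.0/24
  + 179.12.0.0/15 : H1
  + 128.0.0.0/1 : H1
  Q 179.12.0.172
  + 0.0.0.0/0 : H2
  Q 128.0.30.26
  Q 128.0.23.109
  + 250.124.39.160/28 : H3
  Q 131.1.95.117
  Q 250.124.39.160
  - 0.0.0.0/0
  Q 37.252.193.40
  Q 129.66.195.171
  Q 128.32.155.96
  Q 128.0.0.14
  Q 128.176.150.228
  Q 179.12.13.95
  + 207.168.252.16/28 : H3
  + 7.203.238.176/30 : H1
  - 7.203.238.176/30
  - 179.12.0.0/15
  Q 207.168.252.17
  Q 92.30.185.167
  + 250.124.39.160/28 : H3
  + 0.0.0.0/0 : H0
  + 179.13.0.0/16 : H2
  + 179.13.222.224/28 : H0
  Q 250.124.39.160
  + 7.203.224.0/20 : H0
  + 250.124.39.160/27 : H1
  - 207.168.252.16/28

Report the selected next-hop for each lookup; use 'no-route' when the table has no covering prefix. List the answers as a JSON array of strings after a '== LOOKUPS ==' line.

Process each operation:
  add 7.203.238.0/24 -> H1 at depth 24
  - 7.203.238.0/24 clear@24
  add 179.12.0.0/15 -> H1 at depth 15
  add 128.0.0.0/1 -> H1 at depth 1
  Q 179.12.0.172: descend 101100110000110 ; hops seen [H1,H1] ; pick H1
  add 0.0.0.0/0 -> H2 at depth 0
  Q 128.0.30.26: descend 10 ; hops seen [H2,H1] ; pick H1
  Q 128.0.23.109: descend 10 ; hops seen [H2,H1] ; pick H1
  add 250.124.39.160/28 -> H3 at depth 28
  Q 131.1.95.117: descend 10 ; hops seen [H2,H1] ; pick H1
  Q 250.124.39.160: descend 1111101001111100001001111010 ; hops seen [H2,H1,H3] ; pick H3
  - 0.0.0.0/0 clear@0
  Q 37.252.193.40: descend 00 ; hops seen [∅] ; pick no-route
  Q 129.66.195.171: descend 10 ; hops seen [H1] ; pick H1
  Q 128.32.155.96: descend 10 ; hops seen [H1] ; pick H1
  Q 128.0.0.14: descend 10 ; hops seen [H1] ; pick H1
  Q 128.176.150.228: descend 10 ; hops seen [H1] ; pick H1
  Q 179.12.13.95: descend 101100110000110 ; hops seen [H1,H1] ; pick H1
  add 207.168.252.16/28 -> H3 at depth 28
  add 7.203.238.176/30 -> H1 at depth 30
  - 7.203.238.176/30 clear@30
  - 179.12.0.0/15 clear@15
  Q 207.168.252.17: descend 1100111110101000111111000001 ; hops seen [H1,H3] ; pick H3
  Q 92.30.185.167: descend 0 ; hops seen [∅] ; pick no-route
  add 250.124.39.160/28 -> H3 at depth 28
  add 0.0.0.0/0 -> H0 at depth 0
  add 179.13.0.0/16 -> H2 at depth 16
  add 179.13.222.224/28 -> H0 at depth 28
  Q 250.124.39.160: descend 1111101001111100001001111010 ; hops seen [H0,H1,H3] ; pick H3
  add 7.203.224.0/20 -> H0 at depth 20
  add 250.124.39.160/27 -> H1 at depth 27
  - 207.168.252.16/28 clear@28

== LOOKUPS ==
["H1","H1","H1","H1","H3","no-route","H1","H1","H1","H1","H1","H3","no-route","H3"]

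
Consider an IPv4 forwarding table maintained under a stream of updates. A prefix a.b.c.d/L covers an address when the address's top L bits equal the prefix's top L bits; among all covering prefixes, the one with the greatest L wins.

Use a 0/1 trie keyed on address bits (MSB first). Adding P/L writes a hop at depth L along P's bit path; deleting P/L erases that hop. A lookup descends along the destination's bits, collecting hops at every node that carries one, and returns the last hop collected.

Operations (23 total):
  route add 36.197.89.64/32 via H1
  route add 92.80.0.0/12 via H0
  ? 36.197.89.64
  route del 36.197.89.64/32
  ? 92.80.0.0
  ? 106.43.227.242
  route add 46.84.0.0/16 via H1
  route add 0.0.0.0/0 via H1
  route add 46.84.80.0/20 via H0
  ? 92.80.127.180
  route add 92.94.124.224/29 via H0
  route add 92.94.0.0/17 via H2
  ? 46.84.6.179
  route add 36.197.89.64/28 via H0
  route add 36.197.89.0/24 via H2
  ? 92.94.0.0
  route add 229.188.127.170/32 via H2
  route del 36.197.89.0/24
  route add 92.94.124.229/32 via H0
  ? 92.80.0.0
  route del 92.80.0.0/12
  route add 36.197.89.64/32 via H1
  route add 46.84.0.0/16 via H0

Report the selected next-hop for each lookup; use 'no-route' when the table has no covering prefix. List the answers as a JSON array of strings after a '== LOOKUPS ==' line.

Process each operation:
  add 36.197.89.64/32 -> H1 at depth 32
  add 92.80.0.0/12 -> H0 at depth 12
  ? 36.197.89.64  path d0:-→d1:-→d2:-→d3:-→d4:-→d5:-→d6:-→d7:-→d8:-→d9:-→d10:-→d11:-→d12:-→d13:-→d14:-→d15:-→d16:-→d17:-→d18:-→d19:-→d20:-→d21:-→d22:-→d23:-→d24:-→d25:-→d26:-→d27:-→d28:-→d29:-→d30:-→d31:-→d32:H1  best=H1
  - 36.197.89.64/32 clear@32
  ? 92.80.0.0  path d0:-→d1:-→d2:-→d3:-→d4:-→d5:-→d6:-→d7:-→d8:-→d9:-→d10:-→d11:-→d12:H0  best=H0
  ? 106.43.227.242  path d0:-→d1:-→d2:-  best=no-route
  add 46.84.0.0/16 -> H1 at depth 16
  add 0.0.0.0/0 -> H1 at depth 0
  add 46.84.80.0/20 -> H0 at depth 20
  ? 92.80.127.180  path d0:H1→d1:-→d2:-→d3:-→d4:-→d5:-→d6:-→d7:-→d8:-→d9:-→d10:-→d11:-→d12:H0  best=H0
  add 92.94.124.224/29 -> H0 at depth 29
  add 92.94.0.0/17 -> H2 at depth 17
  ? 46.84.6.179  path d0:H1→d1:-→d2:-→d3:-→d4:-→d5:-→d6:-→d7:-→d8:-→d9:-→d10:-→d11:-→d12:-→d13:-→d14:-→d15:-→d16:H1→d17:-  best=H1
  add 36.197.89.64/28 -> H0 at depth 28
  add 36.197.89.0/24 -> H2 at depth 24
  ? 92.94.0.0  path d0:H1→d1:-→d2:-→d3:-→d4:-→d5:-→d6:-→d7:-→d8:-→d9:-→d10:-→d11:-→d12:H0→d13:-→d14:-→d15:-→d16:-→d17:H2  best=H2
  add 229.188.127.170/32 -> H2 at depth 32
  - 36.197.89.0/24 clear@24
  add 92.94.124.229/32 -> H0 at depth 32
  ? 92.80.0.0  path d0:H1→d1:-→d2:-→d3:-→d4:-→d5:-→d6:-→d7:-→d8:-→d9:-→d10:-→d11:-→d12:H0  best=H0
  - 92.80.0.0/12 clear@12
  add 36.197.89.64/32 -> H1 at depth 32
  add 46.84.0.0/16 -> H0 at depth 16

== LOOKUPS ==
["H1","H0","no-route","H0","H1","H2","H0"]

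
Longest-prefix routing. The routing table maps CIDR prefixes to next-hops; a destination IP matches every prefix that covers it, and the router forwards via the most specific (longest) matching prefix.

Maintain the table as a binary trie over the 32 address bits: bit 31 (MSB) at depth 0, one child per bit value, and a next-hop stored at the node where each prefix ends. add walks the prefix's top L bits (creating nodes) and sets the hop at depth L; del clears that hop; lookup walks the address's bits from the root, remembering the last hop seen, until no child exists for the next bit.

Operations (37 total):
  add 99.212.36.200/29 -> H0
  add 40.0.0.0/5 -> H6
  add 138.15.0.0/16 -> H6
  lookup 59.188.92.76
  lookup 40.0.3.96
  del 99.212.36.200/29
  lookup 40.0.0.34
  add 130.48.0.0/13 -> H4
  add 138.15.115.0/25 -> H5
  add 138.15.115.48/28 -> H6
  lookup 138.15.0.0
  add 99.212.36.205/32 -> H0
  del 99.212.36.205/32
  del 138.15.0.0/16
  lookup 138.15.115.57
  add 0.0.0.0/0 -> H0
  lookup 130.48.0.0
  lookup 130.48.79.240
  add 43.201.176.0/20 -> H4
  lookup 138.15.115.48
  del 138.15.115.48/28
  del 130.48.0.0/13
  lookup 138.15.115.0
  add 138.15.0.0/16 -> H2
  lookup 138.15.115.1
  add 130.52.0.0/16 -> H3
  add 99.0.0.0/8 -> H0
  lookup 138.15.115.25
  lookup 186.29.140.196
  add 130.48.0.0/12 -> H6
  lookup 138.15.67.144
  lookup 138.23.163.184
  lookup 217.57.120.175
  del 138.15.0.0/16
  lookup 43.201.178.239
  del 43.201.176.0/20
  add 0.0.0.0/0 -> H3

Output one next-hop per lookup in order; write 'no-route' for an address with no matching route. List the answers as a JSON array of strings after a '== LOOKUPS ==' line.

Trace:
  add 99.212.36.200/29 -> H0 at depth 29
  add 40.0.0.0/5 -> H6 at depth 5
  add 138.15.0.0/16 -> H6 at depth 16
  lookup 59.188.92.76: bits 001 walk d0:-→d1:-→d2:-→d3:- -> no-route
  lookup 40.0.3.96: bits 00101 walk d0:-→d1:-→d2:-→d3:-→d4:-→d5:H6 -> H6
  - 99.212.36.200/29 clear@29
  lookup 40.0.0.34: bits 00101 walk d0:-→d1:-→d2:-→d3:-→d4:-→d5:H6 -> H6
  add 130.48.0.0/13 -> H4 at depth 13
  add 138.15.115.0/25 -> H5 at depth 25
  add 138.15.115.48/28 -> H6 at depth 28
  lookup 138.15.0.0: bits 10001010000011110 walk d0:-→d1:-→d2:-→d3:-→d4:-→d5:-→d6:-→d7:-→d8:-→d9:-→d10:-→d11:-→d12:-→d13:-→d14:-→d15:-→d16:H6→d17:- -> H6
  add 99.212.36.205/32 -> H0 at depth 32
  - 99.212.36.205/32 clear@32
  - 138.15.0.0/16 clear@16
  lookup 138.15.115.57: bits 1000101000001111011100110011 walk d0:-→d1:-→d2:-→d3:-→d4:-→d5:-→d6:-→d7:-→d8:-→d9:-→d10:-→d11:-→d12:-→d13:-→d14:-→d15:-→d16:-→d17:-→d18:-→d19:-→d20:-→d21:-→d22:-→d23:-→d24:-→d25:H5→d26:-→d27:-→d28:H6 -> H6
  add 0.0.0.0/0 -> H0 at depth 0
  lookup 130.48.0.0: bits 1000001000110 walk d0:H0→d1:-→d2:-→d3:-→d4:-→d5:-→d6:-→d7:-→d8:-→d9:-→d10:-→d11:-→d12:-→d13:H4 -> H4
  lookup 130.48.79.240: bits 1000001000110 walk d0:H0→d1:-→d2:-→d3:-→d4:-→d5:-→d6:-→d7:-→d8:-→d9:-→d10:-→d11:-→d12:-→d13:H4 -> H4
  add 43.201.176.0/20 -> H4 at depth 20
  lookup 138.15.115.48: bits 1000101000001111011100110011 walk d0:H0→d1:-→d2:-→d3:-→d4:-→d5:-→d6:-→d7:-→d8:-→d9:-→d10:-→d11:-→d12:-→d13:-→d14:-→d15:-→d16:-→d17:-→d18:-→d19:-→d20:-→d21:-→d22:-→d23:-→d24:-→d25:H5→d26:-→d27:-→d28:H6 -> H6
  - 138.15.115.48/28 clear@28
  - 130.48.0.0/13 clear@13
  lookup 138.15.115.0: bits 10001010000011110111001100 walk d0:H0→d1:-→d2:-→d3:-→d4:-→d5:-→d6:-→d7:-→d8:-→d9:-→d10:-→d11:-→d12:-→d13:-→d14:-→d15:-→d16:-→d17:-→d18:-→d19:-→d20:-→d21:-→d22:-→d23:-→d24:-→d25:H5→d26:- -> H5
  add 138.15.0.0/16 -> H2 at depth 16
  lookup 138.15.115.1: bits 10001010000011110111001100 walk d0:H0→d1:-→d2:-→d3:-→d4:-→d5:-→d6:-→d7:-→d8:-→d9:-→d10:-→d11:-→d12:-→d13:-→d14:-→d15:-→d16:H2→d17:-→d18:-→d19:-→d20:-→d21:-→d22:-→d23:-→d24:-→d25:H5→d26:- -> H5
  add 130.52.0.0/16 -> H3 at depth 16
  add 99.0.0.0/8 -> H0 at depth 8
  lookup 138.15.115.25: bits 10001010000011110111001100 walk d0:H0→d1:-→d2:-→d3:-→d4:-→d5:-→d6:-→d7:-→d8:-→d9:-→d10:-→d11:-→d12:-→d13:-→d14:-→d15:-→d16:H2→d17:-→d18:-→d19:-→d20:-→d21:-→d22:-→d23:-→d24:-→d25:H5→d26:- -> H5
  lookup 186.29.140.196: bits 10 walk d0:H0→d1:-→d2:- -> H0
  add 130.48.0.0/12 -> H6 at depth 12
  lookup 138.15.67.144: bits 100010100000111101 walk d0:H0→d1:-→d2:-→d3:-→d4:-→d5:-→d6:-→d7:-→d8:-→d9:-→d10:-→d11:-→d12:-→d13:-→d14:-→d15:-→d16:H2→d17:-→d18:- -> H2
  lookup 138.23.163.184: bits 10001010000 walk d0:H0→d1:-→d2:-→d3:-→d4:-→d5:-→d6:-→d7:-→d8:-→d9:-→d10:-→d11:- -> H0
  lookup 217.57.120.175: bits 1 walk d0:H0→d1:- -> H0
  - 138.15.0.0/16 clear@16
  lookup 43.201.178.239: bits 00101011110010011011 walk d0:H0→d1:-→d2:-→d3:-→d4:-→d5:H6→d6:-→d7:-→d8:-→d9:-→d10:-→d11:-→d12:-→d13:-→d14:-→d15:-→d16:-→d17:-→d18:-→d19:-→d20:H4 -> H4
  - 43.201.176.0/20 clear@20
  add 0.0.0.0/0 -> H3 at depth 0

== LOOKUPS ==
["no-route","H6","H6","H6","H6","H4","H4","H6","H5","H5","H5","H0","H2","H0","H0","H4"]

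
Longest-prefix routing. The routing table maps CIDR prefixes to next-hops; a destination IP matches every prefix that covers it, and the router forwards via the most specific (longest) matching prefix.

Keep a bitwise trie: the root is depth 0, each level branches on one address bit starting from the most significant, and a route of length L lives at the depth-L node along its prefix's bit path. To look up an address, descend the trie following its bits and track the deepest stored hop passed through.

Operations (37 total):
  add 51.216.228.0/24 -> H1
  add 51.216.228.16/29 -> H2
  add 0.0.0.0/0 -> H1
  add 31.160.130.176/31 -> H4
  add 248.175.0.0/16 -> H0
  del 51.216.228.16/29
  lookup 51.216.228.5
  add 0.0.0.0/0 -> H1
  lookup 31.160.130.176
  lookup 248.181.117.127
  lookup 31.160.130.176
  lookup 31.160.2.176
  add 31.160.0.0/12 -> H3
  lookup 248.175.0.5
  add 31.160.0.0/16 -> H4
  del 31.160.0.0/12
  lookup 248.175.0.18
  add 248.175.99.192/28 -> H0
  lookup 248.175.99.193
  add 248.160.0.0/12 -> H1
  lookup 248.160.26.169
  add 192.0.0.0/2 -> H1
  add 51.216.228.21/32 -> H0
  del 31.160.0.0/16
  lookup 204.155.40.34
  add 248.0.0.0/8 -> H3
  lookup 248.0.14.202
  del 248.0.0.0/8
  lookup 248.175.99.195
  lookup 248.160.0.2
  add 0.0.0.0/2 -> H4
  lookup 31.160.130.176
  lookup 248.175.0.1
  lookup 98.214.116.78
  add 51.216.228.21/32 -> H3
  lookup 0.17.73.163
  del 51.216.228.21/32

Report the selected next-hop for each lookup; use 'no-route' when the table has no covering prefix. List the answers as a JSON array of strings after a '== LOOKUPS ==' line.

Trace:
  + 51.216.228.0/24 (H1) depth=24
  + 51.216.228.16/29 (H2) depth=29
  + 0.0.0.0/0 (H1) depth=0
  + 31.160.130.176/31 (H4) depth=31
  + 248.175.0.0/16 (H0) depth=16
  del 51.216.228.16/29 (clear depth 29)
  Q 51.216.228.5: descend 001100111101100011100100000 ; hops seen [H1,H1] ; pick H1
  + 0.0.0.0/0 (H1) depth=0
  Q 31.160.130.176: descend 0001111110100000100000101011000 ; hops seen [H1,H4] ; pick H4
  Q 248.181.117.127: descend 11111000101 ; hops seen [H1] ; pick H1
  Q 31.160.130.176: descend 0001111110100000100000101011000 ; hops seen [H1,H4] ; pick H4
  Q 31.160.2.176: descend 0001111110100000 ; hops seen [H1] ; pick H1
  + 31.160.0.0/12 (H3) depth=12
  Q 248.175.0.5: descend 1111100010101111 ; hops seen [H1,H0] ; pick H0
  + 31.160.0.0/16 (H4) depth=16
  del 31.160.0.0/12 (clear depth 12)
  Q 248.175.0.18: descend 1111100010101111 ; hops seen [H1,H0] ; pick H0
  + 248.175.99.192/28 (H0) depth=28
  Q 248.175.99.193: descend 1111100010101111011000111100 ; hops seen [H1,H0,H0] ; pick H0
  + 248.160.0.0/12 (H1) depth=12
  Q 248.160.26.169: descend 111110001010 ; hops seen [H1,H1] ; pick H1
  + 192.0.0.0/2 (H1) depth=2
  + 51.216.228.21/32 (H0) depth=32
  del 31.160.0.0/16 (clear depth 16)
  Q 204.155.40.34: descend 11 ; hops seen [H1,H1] ; pick H1
  + 248.0.0.0/8 (H3) depth=8
  Q 248.0.14.202: descend 11111000 ; hops seen [H1,H1,H3] ; pick H3
  del 248.0.0.0/8 (clear depth 8)
  Q 248.175.99.195: descend 1111100010101111011000111100 ; hops seen [H1,H1,H1,H0,H0] ; pick H0
  Q 248.160.0.2: descend 111110001010 ; hops seen [H1,H1,H1] ; pick H1
  + 0.0.0.0/2 (H4) depth=2
  Q 31.160.130.176: descend 0001111110100000100000101011000 ; hops seen [H1,H4,H4] ; pick H4
  Q 248.175.0.1: descend 11111000101011110 ; hops seen [H1,H1,H1,H0] ; pick H0
  Q 98.214.116.78: descend 0 ; hops seen [H1] ; pick H1
  + 51.216.228.21/32 (H3) depth=32
  Q 0.17.73.163: descend 000 ; hops seen [H1,H4] ; pick H4
  del 51.216.228.21/32 (clear depth 32)

== LOOKUPS ==
["H1","H4","H1","H4","H1","H0","H0","H0","H1","H1","H3","H0","H1","H4","H0","H1","H4"]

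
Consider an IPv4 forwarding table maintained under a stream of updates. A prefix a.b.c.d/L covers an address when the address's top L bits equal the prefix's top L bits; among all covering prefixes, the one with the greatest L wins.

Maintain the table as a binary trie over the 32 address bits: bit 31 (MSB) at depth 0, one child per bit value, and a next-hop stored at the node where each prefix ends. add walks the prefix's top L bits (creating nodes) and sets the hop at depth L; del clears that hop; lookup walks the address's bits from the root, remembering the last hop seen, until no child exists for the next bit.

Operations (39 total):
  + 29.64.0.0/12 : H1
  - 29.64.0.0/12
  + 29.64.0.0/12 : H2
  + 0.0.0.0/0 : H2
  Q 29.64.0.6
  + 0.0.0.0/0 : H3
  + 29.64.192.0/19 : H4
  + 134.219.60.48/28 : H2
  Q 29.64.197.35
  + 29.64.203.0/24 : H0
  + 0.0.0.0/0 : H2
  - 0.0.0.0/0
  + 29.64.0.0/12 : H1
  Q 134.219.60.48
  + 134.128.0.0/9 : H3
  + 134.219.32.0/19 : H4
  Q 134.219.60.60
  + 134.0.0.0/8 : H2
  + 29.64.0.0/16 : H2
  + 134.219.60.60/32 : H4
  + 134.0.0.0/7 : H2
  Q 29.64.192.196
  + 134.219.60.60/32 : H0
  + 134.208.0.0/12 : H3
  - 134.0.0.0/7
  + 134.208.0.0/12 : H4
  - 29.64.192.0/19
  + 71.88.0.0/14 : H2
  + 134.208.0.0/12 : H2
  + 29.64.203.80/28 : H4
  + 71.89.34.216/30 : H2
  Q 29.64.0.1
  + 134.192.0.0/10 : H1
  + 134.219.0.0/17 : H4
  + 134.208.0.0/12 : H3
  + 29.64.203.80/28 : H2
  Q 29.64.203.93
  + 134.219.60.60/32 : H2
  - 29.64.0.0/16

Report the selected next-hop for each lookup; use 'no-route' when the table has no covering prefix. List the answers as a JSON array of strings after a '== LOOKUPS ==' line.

Process each operation:
  + 29.64.0.0/12 (H1) depth=12
  del 29.64.0.0/12 (clear depth 12)
  + 29.64.0.0/12 (H2) depth=12
  + 0.0.0.0/0 (H2) depth=0
  Q 29.64.0.6: descend 000111010100 ; hops seen [H2,H2] ; pick H2
  + 0.0.0.0/0 (H3) depth=0
  + 29.64.192.0/19 (H4) depth=19
  + 134.219.60.48/28 (H2) depth=28
  Q 29.64.197.35: descend 0001110101000000110 ; hops seen [H3,H2,H4] ; pick H4
  + 29.64.203.0/24 (H0) depth=24
  + 0.0.0.0/0 (H2) depth=0
  del 0.0.0.0/0 (clear depth 0)
  + 29.64.0.0/12 (H1) depth=12
  Q 134.219.60.48: descend 1000011011011011001111000011 ; hops seen [H2] ; pick H2
  + 134.128.0.0/9 (H3) depth=9
  + 134.219.32.0/19 (H4) depth=19
  Q 134.219.60.60: descend 1000011011011011001111000011 ; hops seen [H3,H4,H2] ; pick H2
  + 134.0.0.0/8 (H2) depth=8
  + 29.64.0.0/16 (H2) depth=16
  + 134.219.60.60/32 (H4) depth=32
  + 134.0.0.0/7 (H2) depth=7
  Q 29.64.192.196: descend 00011101010000001100 ; hops seen [H1,H2,H4] ; pick H4
  + 134.219.60.60/32 (H0) depth=32
  + 134.208.0.0/12 (H3) depth=12
  del 134.0.0.0/7 (clear depth 7)
  + 134.208.0.0/12 (H4) depth=12
  del 29.64.192.0/19 (clear depth 19)
  + 71.88.0.0/14 (H2) depth=14
  + 134.208.0.0/12 (H2) depth=12
  + 29.64.203.80/28 (H4) depth=28
  + 71.89.34.216/30 (H2) depth=30
  Q 29.64.0.1: descend 0001110101000000 ; hops seen [H1,H2] ; pick H2
  + 134.192.0.0/10 (H1) depth=10
  + 134.219.0.0/17 (H4) depth=17
  + 134.208.0.0/12 (H3) depth=12
  + 29.64.203.80/28 (H2) depth=28
  Q 29.64.203.93: descend 0001110101000000110010110101 ; hops seen [H1,H2,H0,H2] ; pick H2
  + 134.219.60.60/32 (H2) depth=32
  del 29.64.0.0/16 (clear depth 16)

== LOOKUPS ==
["H2","H4","H2","H2","H4","H2","H2"]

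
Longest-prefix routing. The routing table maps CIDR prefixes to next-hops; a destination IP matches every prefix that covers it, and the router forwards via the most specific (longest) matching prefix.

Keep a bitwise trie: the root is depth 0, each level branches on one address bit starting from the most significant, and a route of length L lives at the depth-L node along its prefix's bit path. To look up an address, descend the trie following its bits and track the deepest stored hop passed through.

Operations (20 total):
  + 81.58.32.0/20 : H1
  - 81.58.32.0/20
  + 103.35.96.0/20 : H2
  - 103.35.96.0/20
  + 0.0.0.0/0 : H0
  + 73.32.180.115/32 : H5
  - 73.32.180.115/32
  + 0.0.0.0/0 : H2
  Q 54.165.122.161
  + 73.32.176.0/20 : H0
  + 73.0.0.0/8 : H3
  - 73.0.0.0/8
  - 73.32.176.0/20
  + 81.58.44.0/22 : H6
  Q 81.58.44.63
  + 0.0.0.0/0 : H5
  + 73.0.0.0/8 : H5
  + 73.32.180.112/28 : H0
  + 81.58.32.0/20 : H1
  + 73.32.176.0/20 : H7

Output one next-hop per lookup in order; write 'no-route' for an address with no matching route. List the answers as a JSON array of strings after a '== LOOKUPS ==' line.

Trace:
  + 81.58.32.0/20 (H1) depth=20
  - 81.58.32.0/20 clear@20
  + 103.35.96.0/20 (H2) depth=20
  - 103.35.96.0/20 clear@20
  + 0.0.0.0/0 (H0) depth=0
  + 73.32.180.115/32 (H5) depth=32
  - 73.32.180.115/32 clear@32
  + 0.0.0.0/0 (H2) depth=0
  ? 54.165.122.161  path d0:H2→d1:-  best=H2
  + 73.32.176.0/20 (H0) depth=20
  + 73.0.0.0/8 (H3) depth=8
  - 73.0.0.0/8 clear@8
  - 73.32.176.0/20 clear@20
  + 81.58.44.0/22 (H6) depth=22
  ? 81.58.44.63  path d0:H2→d1:-→d2:-→d3:-→d4:-→d5:-→d6:-→d7:-→d8:-→d9:-→d10:-→d11:-→d12:-→d13:-→d14:-→d15:-→d16:-→d17:-→d18:-→d19:-→d20:-→d21:-→d22:H6  best=H6
  + 0.0.0.0/0 (H5) depth=0
  + 73.0.0.0/8 (H5) depth=8
  + 73.32.180.112/28 (H0) depth=28
  + 81.58.32.0/20 (H1) depth=20
  + 73.32.176.0/20 (H7) depth=20

== LOOKUPS ==
["H2","H6"]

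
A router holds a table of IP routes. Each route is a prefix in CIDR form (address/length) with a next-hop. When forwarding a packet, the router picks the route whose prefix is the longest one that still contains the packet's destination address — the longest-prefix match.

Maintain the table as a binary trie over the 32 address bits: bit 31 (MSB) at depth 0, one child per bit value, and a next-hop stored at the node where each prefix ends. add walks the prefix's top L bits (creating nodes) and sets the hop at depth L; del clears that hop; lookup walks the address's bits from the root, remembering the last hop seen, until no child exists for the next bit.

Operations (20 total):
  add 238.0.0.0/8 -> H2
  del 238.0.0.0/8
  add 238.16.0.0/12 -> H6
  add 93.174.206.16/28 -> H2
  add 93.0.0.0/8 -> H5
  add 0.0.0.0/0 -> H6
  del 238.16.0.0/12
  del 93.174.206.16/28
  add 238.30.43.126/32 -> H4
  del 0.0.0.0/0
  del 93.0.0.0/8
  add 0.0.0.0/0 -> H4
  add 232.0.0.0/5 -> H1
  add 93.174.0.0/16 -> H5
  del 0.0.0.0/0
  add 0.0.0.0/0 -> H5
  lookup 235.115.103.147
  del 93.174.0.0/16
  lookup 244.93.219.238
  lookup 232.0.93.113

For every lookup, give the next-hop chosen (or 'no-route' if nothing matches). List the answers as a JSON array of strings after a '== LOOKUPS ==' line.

Apply in order:
  + 238.0.0.0/8 (H2) depth=8
  del 238.0.0.0/8 (clear depth 8)
  + 238.16.0.0/12 (H6) depth=12
  + 93.174.206.16/28 (H2) depth=28
  + 93.0.0.0/8 (H5) depth=8
  + 0.0.0.0/0 (H6) depth=0
  del 238.16.0.0/12 (clear depth 12)
  del 93.174.206.16/28 (clear depth 28)
  + 238.30.43.126/32 (H4) depth=32
  del 0.0.0.0/0 (clear depth 0)
  del 93.0.0.0/8 (clear depth 8)
  + 0.0.0.0/0 (H4) depth=0
  + 232.0.0.0/5 (H1) depth=5
  + 93.174.0.0/16 (H5) depth=16
  del 0.0.0.0/0 (clear depth 0)
  + 0.0.0.0/0 (H5) depth=0
  lookup 235.115.103.147: bits 11101 walk d0:H5→d1:-→d2:-→d3:-→d4:-→d5:H1 -> H1
  del 93.174.0.0/16 (clear depth 16)
  lookup 244.93.219.238: bits 111 walk d0:H5→d1:-→d2:-→d3:- -> H5
  lookup 232.0.93.113: bits 11101 walk d0:H5→d1:-→d2:-→d3:-→d4:-→d5:H1 -> H1

== LOOKUPS ==
["H1","H5","H1"]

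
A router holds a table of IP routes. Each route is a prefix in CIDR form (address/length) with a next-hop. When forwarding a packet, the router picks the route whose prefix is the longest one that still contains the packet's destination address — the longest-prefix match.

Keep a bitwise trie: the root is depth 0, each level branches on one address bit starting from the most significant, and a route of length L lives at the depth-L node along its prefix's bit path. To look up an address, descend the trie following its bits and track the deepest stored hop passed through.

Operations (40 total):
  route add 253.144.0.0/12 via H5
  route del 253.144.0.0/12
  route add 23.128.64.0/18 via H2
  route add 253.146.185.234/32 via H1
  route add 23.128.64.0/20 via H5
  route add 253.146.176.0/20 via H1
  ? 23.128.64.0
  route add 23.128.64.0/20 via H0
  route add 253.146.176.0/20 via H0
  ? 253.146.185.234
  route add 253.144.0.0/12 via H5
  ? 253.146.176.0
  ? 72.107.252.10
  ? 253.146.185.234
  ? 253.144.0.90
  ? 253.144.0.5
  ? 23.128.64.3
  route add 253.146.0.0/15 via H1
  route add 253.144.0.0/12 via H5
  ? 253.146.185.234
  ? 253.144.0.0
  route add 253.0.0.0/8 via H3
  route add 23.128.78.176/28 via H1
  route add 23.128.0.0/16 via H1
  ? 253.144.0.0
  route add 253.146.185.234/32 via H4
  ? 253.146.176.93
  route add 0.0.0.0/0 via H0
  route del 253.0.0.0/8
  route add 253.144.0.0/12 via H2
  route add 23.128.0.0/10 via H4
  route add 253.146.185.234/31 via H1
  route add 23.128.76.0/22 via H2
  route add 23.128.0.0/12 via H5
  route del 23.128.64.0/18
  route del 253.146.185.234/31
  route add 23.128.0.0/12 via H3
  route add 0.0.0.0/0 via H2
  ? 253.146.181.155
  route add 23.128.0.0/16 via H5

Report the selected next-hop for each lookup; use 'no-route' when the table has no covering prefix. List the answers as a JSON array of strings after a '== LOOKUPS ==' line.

Trace:
  + 253.144.0.0/12 (H5) depth=12
  del 253.144.0.0/12 (clear depth 12)
  + 23.128.64.0/18 (H2) depth=18
  + 253.146.185.234/32 (H1) depth=32
  + 23.128.64.0/20 (H5) depth=20
  + 253.146.176.0/20 (H1) depth=20
  ? 23.128.64.0  path d0:-→d1:-→d2:-→d3:-→d4:-→d5:-→d6:-→d7:-→d8:-→d9:-→d10:-→d11:-→d12:-→d13:-→d14:-→d15:-→d16:-→d17:-→d18:H2→d19:-→d20:H5  best=H5
  + 23.128.64.0/20 (H0) depth=20
  + 253.146.176.0/20 (H0) depth=20
  ? 253.146.185.234  path d0:-→d1:-→d2:-→d3:-→d4:-→d5:-→d6:-→d7:-→d8:-→d9:-→d10:-→d11:-→d12:-→d13:-→d14:-→d15:-→d16:-→d17:-→d18:-→d19:-→d20:H0→d21:-→d22:-→d23:-→d24:-→d25:-→d26:-→d27:-→d28:-→d29:-→d30:-→d31:-→d32:H1  best=H1
  + 253.144.0.0/12 (H5) depth=12
  ? 253.146.176.0  path d0:-→d1:-→d2:-→d3:-→d4:-→d5:-→d6:-→d7:-→d8:-→d9:-→d10:-→d11:-→d12:H5→d13:-→d14:-→d15:-→d16:-→d17:-→d18:-→d19:-→d20:H0  best=H0
  ? 72.107.252.10  path d0:-→d1:-  best=no-route
  ? 253.146.185.234  path d0:-→d1:-→d2:-→d3:-→d4:-→d5:-→d6:-→d7:-→d8:-→d9:-→d10:-→d11:-→d12:H5→d13:-→d14:-→d15:-→d16:-→d17:-→d18:-→d19:-→d20:H0→d21:-→d22:-→d23:-→d24:-→d25:-→d26:-→d27:-→d28:-→d29:-→d30:-→d31:-→d32:H1  best=H1
  ? 253.144.0.90  path d0:-→d1:-→d2:-→d3:-→d4:-→d5:-→d6:-→d7:-→d8:-→d9:-→d10:-→d11:-→d12:H5→d13:-→d14:-  best=H5
  ? 253.144.0.5  path d0:-→d1:-→d2:-→d3:-→d4:-→d5:-→d6:-→d7:-→d8:-→d9:-→d10:-→d11:-→d12:H5→d13:-→d14:-  best=H5
  ? 23.128.64.3  path d0:-→d1:-→d2:-→d3:-→d4:-→d5:-→d6:-→d7:-→d8:-→d9:-→d10:-→d11:-→d12:-→d13:-→d14:-→d15:-→d16:-→d17:-→d18:H2→d19:-→d20:H0  best=H0
  + 253.146.0.0/15 (H1) depth=15
  + 253.144.0.0/12 (H5) depth=12
  ? 253.146.185.234  path d0:-→d1:-→d2:-→d3:-→d4:-→d5:-→d6:-→d7:-→d8:-→d9:-→d10:-→d11:-→d12:H5→d13:-→d14:-→d15:H1→d16:-→d17:-→d18:-→d19:-→d20:H0→d21:-→d22:-→d23:-→d24:-→d25:-→d26:-→d27:-→d28:-→d29:-→d30:-→d31:-→d32:H1  best=H1
  ? 253.144.0.0  path d0:-→d1:-→d2:-→d3:-→d4:-→d5:-→d6:-→d7:-→d8:-→d9:-→d10:-→d11:-→d12:H5→d13:-→d14:-  best=H5
  + 253.0.0.0/8 (H3) depth=8
  + 23.128.78.176/28 (H1) depth=28
  + 23.128.0.0/16 (H1) depth=16
  ? 253.144.0.0  path d0:-→d1:-→d2:-→d3:-→d4:-→d5:-→d6:-→d7:-→d8:H3→d9:-→d10:-→d11:-→d12:H5→d13:-→d14:-  best=H5
  + 253.146.185.234/32 (H4) depth=32
  ? 253.146.176.93  path d0:-→d1:-→d2:-→d3:-→d4:-→d5:-→d6:-→d7:-→d8:H3→d9:-→d10:-→d11:-→d12:H5→d13:-→d14:-→d15:H1→d16:-→d17:-→d18:-→d19:-→d20:H0  best=H0
  + 0.0.0.0/0 (H0) depth=0
  del 253.0.0.0/8 (clear depth 8)
  + 253.144.0.0/12 (H2) depth=12
  + 23.128.0.0/10 (H4) depth=10
  + 253.146.185.234/31 (H1) depth=31
  + 23.128.76.0/22 (H2) depth=22
  + 23.128.0.0/12 (H5) depth=12
  del 23.128.64.0/18 (clear depth 18)
  del 253.146.185.234/31 (clear depth 31)
  + 23.128.0.0/12 (H3) depth=12
  + 0.0.0.0/0 (H2) depth=0
  ? 253.146.181.155  path d0:H2→d1:-→d2:-→d3:-→d4:-→d5:-→d6:-→d7:-→d8:-→d9:-→d10:-→d11:-→d12:H2→d13:-→d14:-→d15:H1→d16:-→d17:-→d18:-→d19:-→d20:H0  best=H0
  + 23.128.0.0/16 (H5) depth=16

== LOOKUPS ==
["H5","H1","H0","no-route","H1","H5","H5","H0","H1","H5","H5","H0","H0"]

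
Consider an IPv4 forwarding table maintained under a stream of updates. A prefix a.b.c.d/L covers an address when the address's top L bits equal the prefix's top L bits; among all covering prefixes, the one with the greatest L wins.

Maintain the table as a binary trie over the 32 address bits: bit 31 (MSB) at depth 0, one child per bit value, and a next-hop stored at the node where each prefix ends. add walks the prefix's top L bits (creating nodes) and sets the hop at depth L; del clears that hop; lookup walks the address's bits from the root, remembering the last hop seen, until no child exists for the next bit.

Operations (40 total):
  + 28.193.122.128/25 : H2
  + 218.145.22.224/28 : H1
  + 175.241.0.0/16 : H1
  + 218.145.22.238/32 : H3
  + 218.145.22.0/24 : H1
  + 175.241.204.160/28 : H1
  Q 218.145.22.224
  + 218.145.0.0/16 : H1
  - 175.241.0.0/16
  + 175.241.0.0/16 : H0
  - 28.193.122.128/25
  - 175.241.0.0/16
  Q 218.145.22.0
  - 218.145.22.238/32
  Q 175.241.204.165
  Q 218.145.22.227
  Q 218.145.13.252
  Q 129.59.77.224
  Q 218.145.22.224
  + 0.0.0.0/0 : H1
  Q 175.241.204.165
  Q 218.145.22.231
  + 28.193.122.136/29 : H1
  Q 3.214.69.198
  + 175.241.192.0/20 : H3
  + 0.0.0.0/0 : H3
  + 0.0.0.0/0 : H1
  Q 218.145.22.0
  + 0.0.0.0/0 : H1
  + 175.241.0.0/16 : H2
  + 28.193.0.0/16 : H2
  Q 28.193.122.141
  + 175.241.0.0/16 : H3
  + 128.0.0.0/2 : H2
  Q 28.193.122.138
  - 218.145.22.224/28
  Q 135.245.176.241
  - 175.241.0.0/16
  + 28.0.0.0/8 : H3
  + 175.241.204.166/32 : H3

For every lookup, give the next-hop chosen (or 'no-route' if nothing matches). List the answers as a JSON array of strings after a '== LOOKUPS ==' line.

Apply in order:
  + 28.193.122.128/25 (H2) depth=25
  + 218.145.22.224/28 (H1) depth=28
  + 175.241.0.0/16 (H1) depth=16
  + 218.145.22.238/32 (H3) depth=32
  + 218.145.22.0/24 (H1) depth=24
  + 175.241.204.160/28 (H1) depth=28
  ? 218.145.22.224  path d0:-→d1:-→d2:-→d3:-→d4:-→d5:-→d6:-→d7:-→d8:-→d9:-→d10:-→d11:-→d12:-→d13:-→d14:-→d15:-→d16:-→d17:-→d18:-→d19:-→d20:-→d21:-→d22:-→d23:-→d24:H1→d25:-→d26:-→d27:-→d28:H1  best=H1
  + 218.145.0.0/16 (H1) depth=16
  del 175.241.0.0/16 (clear depth 16)
  + 175.241.0.0/16 (H0) depth=16
  del 28.193.122.128/25 (clear depth 25)
  del 175.241.0.0/16 (clear depth 16)
  ? 218.145.22.0  path d0:-→d1:-→d2:-→d3:-→d4:-→d5:-→d6:-→d7:-→d8:-→d9:-→d10:-→d11:-→d12:-→d13:-→d14:-→d15:-→d16:H1→d17:-→d18:-→d19:-→d20:-→d21:-→d22:-→d23:-→d24:H1  best=H1
  del 218.145.22.238/32 (clear depth 32)
  ? 175.241.204.165  path d0:-→d1:-→d2:-→d3:-→d4:-→d5:-→d6:-→d7:-→d8:-→d9:-→d10:-→d11:-→d12:-→d13:-→d14:-→d15:-→d16:-→d17:-→d18:-→d19:-→d20:-→d21:-→d22:-→d23:-→d24:-→d25:-→d26:-→d27:-→d28:H1  best=H1
  ? 218.145.22.227  path d0:-→d1:-→d2:-→d3:-→d4:-→d5:-→d6:-→d7:-→d8:-→d9:-→d10:-→d11:-→d12:-→d13:-→d14:-→d15:-→d16:H1→d17:-→d18:-→d19:-→d20:-→d21:-→d22:-→d23:-→d24:H1→d25:-→d26:-→d27:-→d28:H1  best=H1
  ? 218.145.13.252  path d0:-→d1:-→d2:-→d3:-→d4:-→d5:-→d6:-→d7:-→d8:-→d9:-→d10:-→d11:-→d12:-→d13:-→d14:-→d15:-→d16:H1→d17:-→d18:-→d19:-  best=H1
  ? 129.59.77.224  path d0:-→d1:-→d2:-  best=no-route
  ? 218.145.22.224  path d0:-→d1:-→d2:-→d3:-→d4:-→d5:-→d6:-→d7:-→d8:-→d9:-→d10:-→d11:-→d12:-→d13:-→d14:-→d15:-→d16:H1→d17:-→d18:-→d19:-→d20:-→d21:-→d22:-→d23:-→d24:H1→d25:-→d26:-→d27:-→d28:H1  best=H1
  + 0.0.0.0/0 (H1) depth=0
  ? 175.241.204.165  path d0:H1→d1:-→d2:-→d3:-→d4:-→d5:-→d6:-→d7:-→d8:-→d9:-→d10:-→d11:-→d12:-→d13:-→d14:-→d15:-→d16:-→d17:-→d18:-→d19:-→d20:-→d21:-→d22:-→d23:-→d24:-→d25:-→d26:-→d27:-→d28:H1  best=H1
  ? 218.145.22.231  path d0:H1→d1:-→d2:-→d3:-→d4:-→d5:-→d6:-→d7:-→d8:-→d9:-→d10:-→d11:-→d12:-→d13:-→d14:-→d15:-→d16:H1→d17:-→d18:-→d19:-→d20:-→d21:-→d22:-→d23:-→d24:H1→d25:-→d26:-→d27:-→d28:H1  best=H1
  + 28.193.122.136/29 (H1) depth=29
  ? 3.214.69.198  path d0:H1→d1:-→d2:-→d3:-  best=H1
  + 175.241.192.0/20 (H3) depth=20
  + 0.0.0.0/0 (H3) depth=0
  + 0.0.0.0/0 (H1) depth=0
  ? 218.145.22.0  path d0:H1→d1:-→d2:-→d3:-→d4:-→d5:-→d6:-→d7:-→d8:-→d9:-→d10:-→d11:-→d12:-→d13:-→d14:-→d15:-→d16:H1→d17:-→d18:-→d19:-→d20:-→d21:-→d22:-→d23:-→d24:H1  best=H1
  + 0.0.0.0/0 (H1) depth=0
  + 175.241.0.0/16 (H2) depth=16
  + 28.193.0.0/16 (H2) depth=16
  ? 28.193.122.141  path d0:H1→d1:-→d2:-→d3:-→d4:-→d5:-→d6:-→d7:-→d8:-→d9:-→d10:-→d11:-→d12:-→d13:-→d14:-→d15:-→d16:H2→d17:-→d18:-→d19:-→d20:-→d21:-→d22:-→d23:-→d24:-→d25:-→d26:-→d27:-→d28:-→d29:H1  best=H1
  + 175.241.0.0/16 (H3) depth=16
  + 128.0.0.0/2 (H2) depth=2
  ? 28.193.122.138  path d0:H1→d1:-→d2:-→d3:-→d4:-→d5:-→d6:-→d7:-→d8:-→d9:-→d10:-→d11:-→d12:-→d13:-→d14:-→d15:-→d16:H2→d17:-→d18:-→d19:-→d20:-→d21:-→d22:-→d23:-→d24:-→d25:-→d26:-→d27:-→d28:-→d29:H1  best=H1
  del 218.145.22.224/28 (clear depth 28)
  ? 135.245.176.241  path d0:H1→d1:-→d2:H2  best=H2
  del 175.241.0.0/16 (clear depth 16)
  + 28.0.0.0/8 (H3) depth=8
  + 175.241.204.166/32 (H3) depth=32

== LOOKUPS ==
["H1","H1","H1","H1","H1","no-route","H1","H1","H1","H1","H1","H1","H1","H2"]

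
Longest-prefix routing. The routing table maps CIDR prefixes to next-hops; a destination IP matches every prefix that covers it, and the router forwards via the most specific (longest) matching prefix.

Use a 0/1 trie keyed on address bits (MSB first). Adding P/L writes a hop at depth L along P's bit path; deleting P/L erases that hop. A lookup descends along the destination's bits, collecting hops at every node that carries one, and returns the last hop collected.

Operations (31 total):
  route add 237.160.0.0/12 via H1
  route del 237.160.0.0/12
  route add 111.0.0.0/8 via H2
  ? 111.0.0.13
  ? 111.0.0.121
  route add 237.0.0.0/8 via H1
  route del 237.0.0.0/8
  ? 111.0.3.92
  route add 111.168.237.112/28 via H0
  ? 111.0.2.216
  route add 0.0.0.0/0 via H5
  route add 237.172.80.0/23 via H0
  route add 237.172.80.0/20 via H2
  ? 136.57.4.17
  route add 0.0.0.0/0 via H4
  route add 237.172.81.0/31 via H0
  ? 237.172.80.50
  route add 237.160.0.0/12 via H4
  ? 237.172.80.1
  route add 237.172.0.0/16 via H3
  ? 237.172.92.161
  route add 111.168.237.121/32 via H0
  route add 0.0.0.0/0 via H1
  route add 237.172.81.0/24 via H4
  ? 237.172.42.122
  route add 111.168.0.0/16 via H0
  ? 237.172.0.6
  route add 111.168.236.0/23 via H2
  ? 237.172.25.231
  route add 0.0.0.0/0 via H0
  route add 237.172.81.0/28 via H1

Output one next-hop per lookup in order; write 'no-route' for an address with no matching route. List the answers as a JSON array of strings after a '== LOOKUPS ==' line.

Trace:
  + 237.160.0.0/12 (H1) depth=12
  del 237.160.0.0/12 (clear depth 12)
  + 111.0.0.0/8 (H2) depth=8
  lookup 111.0.0.13: bits 01101111 walk d0:-→d1:-→d2:-→d3:-→d4:-→d5:-→d6:-→d7:-→d8:H2 -> H2
  lookup 111.0.0.121: bits 01101111 walk d0:-→d1:-→d2:-→d3:-→d4:-→d5:-→d6:-→d7:-→d8:H2 -> H2
  + 237.0.0.0/8 (H1) depth=8
  del 237.0.0.0/8 (clear depth 8)
  lookup 111.0.3.92: bits 01101111 walk d0:-→d1:-→d2:-→d3:-→d4:-→d5:-→d6:-→d7:-→d8:H2 -> H2
  + 111.168.237.112/28 (H0) depth=28
  lookup 111.0.2.216: bits 01101111 walk d0:-→d1:-→d2:-→d3:-→d4:-→d5:-→d6:-→d7:-→d8:H2 -> H2
  + 0.0.0.0/0 (H5) depth=0
  + 237.172.80.0/23 (H0) depth=23
  + 237.172.80.0/20 (H2) depth=20
  lookup 136.57.4.17: bits 1 walk d0:H5→d1:- -> H5
  + 0.0.0.0/0 (H4) depth=0
  + 237.172.81.0/31 (H0) depth=31
  lookup 237.172.80.50: bits 11101101101011000101000 walk d0:H4→d1:-→d2:-→d3:-→d4:-→d5:-→d6:-→d7:-→d8:-→d9:-→d10:-→d11:-→d12:-→d13:-→d14:-→d15:-→d16:-→d17:-→d18:-→d19:-→d20:H2→d21:-→d22:-→d23:H0 -> H0
  + 237.160.0.0/12 (H4) depth=12
  lookup 237.172.80.1: bits 11101101101011000101000 walk d0:H4→d1:-→d2:-→d3:-→d4:-→d5:-→d6:-→d7:-→d8:-→d9:-→d10:-→d11:-→d12:H4→d13:-→d14:-→d15:-→d16:-→d17:-→d18:-→d19:-→d20:H2→d21:-→d22:-→d23:H0 -> H0
  + 237.172.0.0/16 (H3) depth=16
  lookup 237.172.92.161: bits 11101101101011000101 walk d0:H4→d1:-→d2:-→d3:-→d4:-→d5:-→d6:-→d7:-→d8:-→d9:-→d10:-→d11:-→d12:H4→d13:-→d14:-→d15:-→d16:H3→d17:-→d18:-→d19:-→d20:H2 -> H2
  + 111.168.237.121/32 (H0) depth=32
  + 0.0.0.0/0 (H1) depth=0
  + 237.172.81.0/24 (H4) depth=24
  lookup 237.172.42.122: bits 11101101101011000 walk d0:H1→d1:-→d2:-→d3:-→d4:-→d5:-→d6:-→d7:-→d8:-→d9:-→d10:-→d11:-→d12:H4→d13:-→d14:-→d15:-→d16:H3→d17:- -> H3
  + 111.168.0.0/16 (H0) depth=16
  lookup 237.172.0.6: bits 11101101101011000 walk d0:H1→d1:-→d2:-→d3:-→d4:-→d5:-→d6:-→d7:-→d8:-→d9:-→d10:-→d11:-→d12:H4→d13:-→d14:-→d15:-→d16:H3→d17:- -> H3
  + 111.168.236.0/23 (H2) depth=23
  lookup 237.172.25.231: bits 11101101101011000 walk d0:H1→d1:-→d2:-→d3:-→d4:-→d5:-→d6:-→d7:-→d8:-→d9:-→d10:-→d11:-→d12:H4→d13:-→d14:-→d15:-→d16:H3→d17:- -> H3
  + 0.0.0.0/0 (H0) depth=0
  + 237.172.81.0/28 (H1) depth=28

== LOOKUPS ==
["H2","H2","H2","H2","H5","H0","H0","H2","H3","H3","H3"]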